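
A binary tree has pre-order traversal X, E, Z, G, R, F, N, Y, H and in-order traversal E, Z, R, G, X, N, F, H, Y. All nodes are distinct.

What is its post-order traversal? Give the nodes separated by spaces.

The first element of pre-order is the root; it splits in-order into left and right subtrees.
Root X: left subtree has 4 nodes {E, Z, R, G}, right has 4 {N, F, H, Y}.
  Root E: left subtree has 0 nodes { }, right has 3 {Z, R, G}.
    Root Z: left subtree has 0 nodes { }, right has 2 {R, G}.
      Root G: left subtree has 1 node {R}, right has 0 { }.
  Root F: left subtree has 1 node {N}, right has 2 {H, Y}.
    Root Y: left subtree has 1 node {H}, right has 0 { }.

R G Z E N H Y F X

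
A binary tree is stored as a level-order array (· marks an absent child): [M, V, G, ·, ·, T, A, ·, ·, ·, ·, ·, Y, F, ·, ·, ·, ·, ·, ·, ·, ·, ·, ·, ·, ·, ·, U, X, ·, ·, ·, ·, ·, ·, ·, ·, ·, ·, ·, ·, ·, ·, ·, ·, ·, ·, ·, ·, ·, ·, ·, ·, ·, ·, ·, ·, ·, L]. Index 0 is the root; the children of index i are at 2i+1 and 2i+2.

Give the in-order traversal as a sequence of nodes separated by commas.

V, M, T, Y, G, U, F, X, L, A

In-order visits the left subtree, then the node, then the right subtree.
At M: go left to V.
  V is a leaf — visit V.
Visit M.
At M: go right to G.
  At G: go left to T.
    At T: no left child.
    Visit T.
    At T: go right to Y.
      Y is a leaf — visit Y.
  Visit G.
  At G: go right to A.
    At A: go left to F.
      At F: go left to U.
        U is a leaf — visit U.
      Visit F.
      At F: go right to X.
        At X: no left child.
        Visit X.
        At X: go right to L.
          L is a leaf — visit L.
    Visit A.
    At A: no right child.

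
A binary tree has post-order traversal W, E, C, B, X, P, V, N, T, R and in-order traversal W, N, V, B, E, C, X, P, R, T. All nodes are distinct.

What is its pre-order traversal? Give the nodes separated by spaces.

R N W V P X B C E T

The last element of post-order is the root; it splits in-order into left and right subtrees.
Root R: left subtree has 8 nodes {W, N, V, B, E, C, X, P}, right has 1 {T}.
  Root N: left subtree has 1 node {W}, right has 6 {V, B, E, C, X, P}.
    Root V: left subtree has 0 nodes { }, right has 5 {B, E, C, X, P}.
      Root P: left subtree has 4 nodes {B, E, C, X}, right has 0 { }.
        Root X: left subtree has 3 nodes {B, E, C}, right has 0 { }.
          Root B: left subtree has 0 nodes { }, right has 2 {E, C}.
            Root C: left subtree has 1 node {E}, right has 0 { }.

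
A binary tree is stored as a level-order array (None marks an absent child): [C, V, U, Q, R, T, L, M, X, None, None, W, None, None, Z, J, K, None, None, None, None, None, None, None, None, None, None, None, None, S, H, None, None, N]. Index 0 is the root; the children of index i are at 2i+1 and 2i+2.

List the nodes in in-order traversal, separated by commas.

J, M, N, K, Q, X, V, R, C, W, T, U, L, S, Z, H

In-order visits the left subtree, then the node, then the right subtree.
At C: go left to V.
  At V: go left to Q.
    At Q: go left to M.
      At M: go left to J.
        J is a leaf — visit J.
      Visit M.
      At M: go right to K.
        At K: go left to N.
          N is a leaf — visit N.
        Visit K.
        At K: no right child.
    Visit Q.
    At Q: go right to X.
      X is a leaf — visit X.
  Visit V.
  At V: go right to R.
    R is a leaf — visit R.
Visit C.
At C: go right to U.
  At U: go left to T.
    At T: go left to W.
      W is a leaf — visit W.
    Visit T.
    At T: no right child.
  Visit U.
  At U: go right to L.
    At L: no left child.
    Visit L.
    At L: go right to Z.
      At Z: go left to S.
        S is a leaf — visit S.
      Visit Z.
      At Z: go right to H.
        H is a leaf — visit H.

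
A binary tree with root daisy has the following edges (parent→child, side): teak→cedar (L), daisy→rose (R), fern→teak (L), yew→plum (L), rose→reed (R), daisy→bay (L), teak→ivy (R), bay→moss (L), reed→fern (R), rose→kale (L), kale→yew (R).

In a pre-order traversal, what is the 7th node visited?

Pre-order visits the node, then its left subtree, then its right subtree.
Visit daisy.
At daisy: go left to bay.
  Visit bay.
  At bay: go left to moss.
    moss is a leaf — visit moss.
  At bay: no right child.
At daisy: go right to rose.
  Visit rose.
  At rose: go left to kale.
    Visit kale.
    At kale: no left child.
    At kale: go right to yew.
      Visit yew.
      At yew: go left to plum.
        plum is a leaf — visit plum.
      At yew: no right child.
  At rose: go right to reed.
    Visit reed.
    At reed: no left child.
    At reed: go right to fern.
      Visit fern.
      At fern: go left to teak.
        Visit teak.
        At teak: go left to cedar.
          cedar is a leaf — visit cedar.
        At teak: go right to ivy.
          ivy is a leaf — visit ivy.
      At fern: no right child.
Full pre-order sequence: daisy, bay, moss, rose, kale, yew, plum, reed, fern, teak, cedar, ivy.

plum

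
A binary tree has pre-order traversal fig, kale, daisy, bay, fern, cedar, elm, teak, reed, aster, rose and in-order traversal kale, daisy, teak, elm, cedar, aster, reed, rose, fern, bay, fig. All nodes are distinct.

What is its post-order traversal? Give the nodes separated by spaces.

The first element of pre-order is the root; it splits in-order into left and right subtrees.
Root fig: left subtree has 10 nodes {kale, daisy, teak, elm, cedar, aster, reed, rose, fern, bay}, right has 0 { }.
  Root kale: left subtree has 0 nodes { }, right has 9 {daisy, teak, elm, cedar, aster, reed, rose, fern, bay}.
    Root daisy: left subtree has 0 nodes { }, right has 8 {teak, elm, cedar, aster, reed, rose, fern, bay}.
      Root bay: left subtree has 7 nodes {teak, elm, cedar, aster, reed, rose, fern}, right has 0 { }.
        Root fern: left subtree has 6 nodes {teak, elm, cedar, aster, reed, rose}, right has 0 { }.
          Root cedar: left subtree has 2 nodes {teak, elm}, right has 3 {aster, reed, rose}.
            Root elm: left subtree has 1 node {teak}, right has 0 { }.
            Root reed: left subtree has 1 node {aster}, right has 1 {rose}.

teak elm aster rose reed cedar fern bay daisy kale fig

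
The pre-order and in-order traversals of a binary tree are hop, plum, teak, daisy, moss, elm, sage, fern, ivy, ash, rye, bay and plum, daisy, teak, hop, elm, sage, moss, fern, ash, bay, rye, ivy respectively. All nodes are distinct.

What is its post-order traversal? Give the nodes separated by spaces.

daisy teak plum sage elm bay rye ash ivy fern moss hop

The first element of pre-order is the root; it splits in-order into left and right subtrees.
Root hop: left subtree has 3 nodes {plum, daisy, teak}, right has 8 {elm, sage, moss, fern, ash, bay, rye, ivy}.
  Root plum: left subtree has 0 nodes { }, right has 2 {daisy, teak}.
    Root teak: left subtree has 1 node {daisy}, right has 0 { }.
  Root moss: left subtree has 2 nodes {elm, sage}, right has 5 {fern, ash, bay, rye, ivy}.
    Root elm: left subtree has 0 nodes { }, right has 1 {sage}.
    Root fern: left subtree has 0 nodes { }, right has 4 {ash, bay, rye, ivy}.
      Root ivy: left subtree has 3 nodes {ash, bay, rye}, right has 0 { }.
        Root ash: left subtree has 0 nodes { }, right has 2 {bay, rye}.
          Root rye: left subtree has 1 node {bay}, right has 0 { }.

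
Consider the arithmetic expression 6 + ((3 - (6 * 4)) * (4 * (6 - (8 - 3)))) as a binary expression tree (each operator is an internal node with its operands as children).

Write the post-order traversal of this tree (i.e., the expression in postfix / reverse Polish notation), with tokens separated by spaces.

6 3 6 4 * - 4 6 8 3 - - * * +

Post-order on an expression tree gives postfix notation: for each operator, emit left operand, right operand, then the operator.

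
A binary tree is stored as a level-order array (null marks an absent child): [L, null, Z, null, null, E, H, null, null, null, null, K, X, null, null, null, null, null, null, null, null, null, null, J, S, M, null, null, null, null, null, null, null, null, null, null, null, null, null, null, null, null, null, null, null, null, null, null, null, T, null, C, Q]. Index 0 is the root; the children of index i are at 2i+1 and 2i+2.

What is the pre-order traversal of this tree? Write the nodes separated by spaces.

Pre-order visits the node, then its left subtree, then its right subtree.
Visit L.
At L: no left child.
At L: go right to Z.
  Visit Z.
  At Z: go left to E.
    Visit E.
    At E: go left to K.
      Visit K.
      At K: go left to J.
        J is a leaf — visit J.
      At K: go right to S.
        Visit S.
        At S: go left to T.
          T is a leaf — visit T.
        At S: no right child.
    At E: go right to X.
      Visit X.
      At X: go left to M.
        Visit M.
        At M: go left to C.
          C is a leaf — visit C.
        At M: go right to Q.
          Q is a leaf — visit Q.
      At X: no right child.
  At Z: go right to H.
    H is a leaf — visit H.

L Z E K J S T X M C Q H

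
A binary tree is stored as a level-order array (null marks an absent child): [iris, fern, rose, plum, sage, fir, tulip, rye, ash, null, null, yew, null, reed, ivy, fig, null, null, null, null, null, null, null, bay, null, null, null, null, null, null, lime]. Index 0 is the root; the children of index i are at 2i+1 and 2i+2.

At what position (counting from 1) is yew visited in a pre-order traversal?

10

Pre-order visits the node, then its left subtree, then its right subtree.
Visit iris.
At iris: go left to fern.
  Visit fern.
  At fern: go left to plum.
    Visit plum.
    At plum: go left to rye.
      Visit rye.
      At rye: go left to fig.
        fig is a leaf — visit fig.
      At rye: no right child.
    At plum: go right to ash.
      ash is a leaf — visit ash.
  At fern: go right to sage.
    sage is a leaf — visit sage.
At iris: go right to rose.
  Visit rose.
  At rose: go left to fir.
    Visit fir.
    At fir: go left to yew.
      Visit yew.
      At yew: go left to bay.
        bay is a leaf — visit bay.
      At yew: no right child.
    At fir: no right child.
  At rose: go right to tulip.
    Visit tulip.
    At tulip: go left to reed.
      reed is a leaf — visit reed.
    At tulip: go right to ivy.
      Visit ivy.
      At ivy: no left child.
      At ivy: go right to lime.
        lime is a leaf — visit lime.
Full pre-order sequence: iris, fern, plum, rye, fig, ash, sage, rose, fir, yew, bay, tulip, reed, ivy, lime.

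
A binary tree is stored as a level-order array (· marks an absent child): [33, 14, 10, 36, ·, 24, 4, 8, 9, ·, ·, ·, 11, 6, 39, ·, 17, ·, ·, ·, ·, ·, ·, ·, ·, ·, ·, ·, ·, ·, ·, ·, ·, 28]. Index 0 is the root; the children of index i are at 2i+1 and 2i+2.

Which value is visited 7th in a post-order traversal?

11

Post-order visits the left subtree, then the right subtree, then the node.
At 33: go left to 14.
  At 14: go left to 36.
    At 36: go left to 8.
      At 8: no left child.
      At 8: go right to 17.
        At 17: go left to 28.
          28 is a leaf — visit 28.
        At 17: no right child.
        Visit 17.
      Visit 8.
    At 36: go right to 9.
      9 is a leaf — visit 9.
    Visit 36.
  At 14: no right child.
  Visit 14.
At 33: go right to 10.
  At 10: go left to 24.
    At 24: no left child.
    At 24: go right to 11.
      11 is a leaf — visit 11.
    Visit 24.
  At 10: go right to 4.
    At 4: go left to 6.
      6 is a leaf — visit 6.
    At 4: go right to 39.
      39 is a leaf — visit 39.
    Visit 4.
  Visit 10.
Visit 33.
Full post-order sequence: 28, 17, 8, 9, 36, 14, 11, 24, 6, 39, 4, 10, 33.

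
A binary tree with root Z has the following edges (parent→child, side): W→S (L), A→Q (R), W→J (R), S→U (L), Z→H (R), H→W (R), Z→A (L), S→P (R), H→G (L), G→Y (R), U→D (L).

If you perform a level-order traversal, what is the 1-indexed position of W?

Level-order visits nodes level by level from the root, left to right within each level.
Level 0: Z
Level 1: A, H
Level 2: Q, G, W
Level 3: Y, S, J
Level 4: U, P
Level 5: D
Full level-order sequence: Z, A, H, Q, G, W, Y, S, J, U, P, D.

6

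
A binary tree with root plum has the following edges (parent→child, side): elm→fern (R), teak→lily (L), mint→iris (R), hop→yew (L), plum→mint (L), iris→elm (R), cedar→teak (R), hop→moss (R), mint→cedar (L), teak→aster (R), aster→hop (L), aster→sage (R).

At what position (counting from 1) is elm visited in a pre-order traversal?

Pre-order visits the node, then its left subtree, then its right subtree.
Visit plum.
At plum: go left to mint.
  Visit mint.
  At mint: go left to cedar.
    Visit cedar.
    At cedar: no left child.
    At cedar: go right to teak.
      Visit teak.
      At teak: go left to lily.
        lily is a leaf — visit lily.
      At teak: go right to aster.
        Visit aster.
        At aster: go left to hop.
          Visit hop.
          At hop: go left to yew.
            yew is a leaf — visit yew.
          At hop: go right to moss.
            moss is a leaf — visit moss.
        At aster: go right to sage.
          sage is a leaf — visit sage.
  At mint: go right to iris.
    Visit iris.
    At iris: no left child.
    At iris: go right to elm.
      Visit elm.
      At elm: no left child.
      At elm: go right to fern.
        fern is a leaf — visit fern.
At plum: no right child.
Full pre-order sequence: plum, mint, cedar, teak, lily, aster, hop, yew, moss, sage, iris, elm, fern.

12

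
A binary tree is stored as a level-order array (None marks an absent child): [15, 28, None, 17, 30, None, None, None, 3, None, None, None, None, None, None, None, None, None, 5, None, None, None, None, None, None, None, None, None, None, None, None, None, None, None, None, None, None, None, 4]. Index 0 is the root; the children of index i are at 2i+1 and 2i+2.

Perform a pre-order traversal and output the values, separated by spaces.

Pre-order visits the node, then its left subtree, then its right subtree.
Visit 15.
At 15: go left to 28.
  Visit 28.
  At 28: go left to 17.
    Visit 17.
    At 17: no left child.
    At 17: go right to 3.
      Visit 3.
      At 3: no left child.
      At 3: go right to 5.
        Visit 5.
        At 5: no left child.
        At 5: go right to 4.
          4 is a leaf — visit 4.
  At 28: go right to 30.
    30 is a leaf — visit 30.
At 15: no right child.

15 28 17 3 5 4 30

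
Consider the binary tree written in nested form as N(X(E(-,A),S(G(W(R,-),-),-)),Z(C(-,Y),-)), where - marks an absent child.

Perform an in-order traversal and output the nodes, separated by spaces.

E A X R W G S N C Y Z

In-order visits the left subtree, then the node, then the right subtree.
At N: go left to X.
  At X: go left to E.
    At E: no left child.
    Visit E.
    At E: go right to A.
      A is a leaf — visit A.
  Visit X.
  At X: go right to S.
    At S: go left to G.
      At G: go left to W.
        At W: go left to R.
          R is a leaf — visit R.
        Visit W.
        At W: no right child.
      Visit G.
      At G: no right child.
    Visit S.
    At S: no right child.
Visit N.
At N: go right to Z.
  At Z: go left to C.
    At C: no left child.
    Visit C.
    At C: go right to Y.
      Y is a leaf — visit Y.
  Visit Z.
  At Z: no right child.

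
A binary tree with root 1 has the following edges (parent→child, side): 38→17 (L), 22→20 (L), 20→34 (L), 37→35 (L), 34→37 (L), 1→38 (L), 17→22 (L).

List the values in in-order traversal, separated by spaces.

In-order visits the left subtree, then the node, then the right subtree.
At 1: go left to 38.
  At 38: go left to 17.
    At 17: go left to 22.
      At 22: go left to 20.
        At 20: go left to 34.
          At 34: go left to 37.
            At 37: go left to 35.
              35 is a leaf — visit 35.
            Visit 37.
            At 37: no right child.
          Visit 34.
          At 34: no right child.
        Visit 20.
        At 20: no right child.
      Visit 22.
      At 22: no right child.
    Visit 17.
    At 17: no right child.
  Visit 38.
  At 38: no right child.
Visit 1.
At 1: no right child.

35 37 34 20 22 17 38 1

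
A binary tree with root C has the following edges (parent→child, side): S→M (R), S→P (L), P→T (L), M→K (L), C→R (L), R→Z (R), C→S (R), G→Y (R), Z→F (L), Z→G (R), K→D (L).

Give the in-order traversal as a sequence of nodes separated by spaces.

R F Z G Y C T P S D K M

In-order visits the left subtree, then the node, then the right subtree.
At C: go left to R.
  At R: no left child.
  Visit R.
  At R: go right to Z.
    At Z: go left to F.
      F is a leaf — visit F.
    Visit Z.
    At Z: go right to G.
      At G: no left child.
      Visit G.
      At G: go right to Y.
        Y is a leaf — visit Y.
Visit C.
At C: go right to S.
  At S: go left to P.
    At P: go left to T.
      T is a leaf — visit T.
    Visit P.
    At P: no right child.
  Visit S.
  At S: go right to M.
    At M: go left to K.
      At K: go left to D.
        D is a leaf — visit D.
      Visit K.
      At K: no right child.
    Visit M.
    At M: no right child.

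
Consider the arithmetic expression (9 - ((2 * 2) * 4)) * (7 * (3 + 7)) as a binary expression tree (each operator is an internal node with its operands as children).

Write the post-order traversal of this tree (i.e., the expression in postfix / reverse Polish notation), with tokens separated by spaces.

9 2 2 * 4 * - 7 3 7 + * *

Post-order on an expression tree gives postfix notation: for each operator, emit left operand, right operand, then the operator.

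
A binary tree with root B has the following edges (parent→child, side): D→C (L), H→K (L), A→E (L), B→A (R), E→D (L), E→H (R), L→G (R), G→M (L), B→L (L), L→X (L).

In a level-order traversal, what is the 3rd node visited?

A

Level-order visits nodes level by level from the root, left to right within each level.
Level 0: B
Level 1: L, A
Level 2: X, G, E
Level 3: M, D, H
Level 4: C, K
Full level-order sequence: B, L, A, X, G, E, M, D, H, C, K.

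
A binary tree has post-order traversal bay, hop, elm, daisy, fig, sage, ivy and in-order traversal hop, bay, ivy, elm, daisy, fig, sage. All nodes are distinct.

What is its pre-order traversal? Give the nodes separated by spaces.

The last element of post-order is the root; it splits in-order into left and right subtrees.
Root ivy: left subtree has 2 nodes {hop, bay}, right has 4 {elm, daisy, fig, sage}.
  Root hop: left subtree has 0 nodes { }, right has 1 {bay}.
  Root sage: left subtree has 3 nodes {elm, daisy, fig}, right has 0 { }.
    Root fig: left subtree has 2 nodes {elm, daisy}, right has 0 { }.
      Root daisy: left subtree has 1 node {elm}, right has 0 { }.

ivy hop bay sage fig daisy elm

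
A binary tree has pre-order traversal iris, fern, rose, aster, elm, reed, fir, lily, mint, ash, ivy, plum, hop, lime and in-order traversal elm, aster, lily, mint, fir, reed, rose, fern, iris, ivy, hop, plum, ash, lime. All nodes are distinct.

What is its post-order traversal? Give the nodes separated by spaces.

elm mint lily fir reed aster rose fern hop plum ivy lime ash iris

The first element of pre-order is the root; it splits in-order into left and right subtrees.
Root iris: left subtree has 8 nodes {elm, aster, lily, mint, fir, reed, rose, fern}, right has 5 {ivy, hop, plum, ash, lime}.
  Root fern: left subtree has 7 nodes {elm, aster, lily, mint, fir, reed, rose}, right has 0 { }.
    Root rose: left subtree has 6 nodes {elm, aster, lily, mint, fir, reed}, right has 0 { }.
      Root aster: left subtree has 1 node {elm}, right has 4 {lily, mint, fir, reed}.
        Root reed: left subtree has 3 nodes {lily, mint, fir}, right has 0 { }.
          Root fir: left subtree has 2 nodes {lily, mint}, right has 0 { }.
            Root lily: left subtree has 0 nodes { }, right has 1 {mint}.
  Root ash: left subtree has 3 nodes {ivy, hop, plum}, right has 1 {lime}.
    Root ivy: left subtree has 0 nodes { }, right has 2 {hop, plum}.
      Root plum: left subtree has 1 node {hop}, right has 0 { }.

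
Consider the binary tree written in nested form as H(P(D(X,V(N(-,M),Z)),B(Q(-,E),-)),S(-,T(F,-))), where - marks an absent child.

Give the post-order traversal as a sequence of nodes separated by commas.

Post-order visits the left subtree, then the right subtree, then the node.
At H: go left to P.
  At P: go left to D.
    At D: go left to X.
      X is a leaf — visit X.
    At D: go right to V.
      At V: go left to N.
        At N: no left child.
        At N: go right to M.
          M is a leaf — visit M.
        Visit N.
      At V: go right to Z.
        Z is a leaf — visit Z.
      Visit V.
    Visit D.
  At P: go right to B.
    At B: go left to Q.
      At Q: no left child.
      At Q: go right to E.
        E is a leaf — visit E.
      Visit Q.
    At B: no right child.
    Visit B.
  Visit P.
At H: go right to S.
  At S: no left child.
  At S: go right to T.
    At T: go left to F.
      F is a leaf — visit F.
    At T: no right child.
    Visit T.
  Visit S.
Visit H.

X, M, N, Z, V, D, E, Q, B, P, F, T, S, H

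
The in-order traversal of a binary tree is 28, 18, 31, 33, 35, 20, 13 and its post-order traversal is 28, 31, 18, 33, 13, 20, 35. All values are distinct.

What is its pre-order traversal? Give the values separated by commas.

The last element of post-order is the root; it splits in-order into left and right subtrees.
Root 35: left subtree has 4 nodes {28, 18, 31, 33}, right has 2 {20, 13}.
  Root 33: left subtree has 3 nodes {28, 18, 31}, right has 0 { }.
    Root 18: left subtree has 1 node {28}, right has 1 {31}.
  Root 20: left subtree has 0 nodes { }, right has 1 {13}.

35, 33, 18, 28, 31, 20, 13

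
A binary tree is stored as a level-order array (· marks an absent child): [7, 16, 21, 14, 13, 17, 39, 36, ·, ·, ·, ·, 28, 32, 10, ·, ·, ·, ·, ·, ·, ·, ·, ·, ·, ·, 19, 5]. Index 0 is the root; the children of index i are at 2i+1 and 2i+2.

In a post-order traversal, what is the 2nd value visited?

Post-order visits the left subtree, then the right subtree, then the node.
At 7: go left to 16.
  At 16: go left to 14.
    At 14: go left to 36.
      36 is a leaf — visit 36.
    At 14: no right child.
    Visit 14.
  At 16: go right to 13.
    13 is a leaf — visit 13.
  Visit 16.
At 7: go right to 21.
  At 21: go left to 17.
    At 17: no left child.
    At 17: go right to 28.
      At 28: no left child.
      At 28: go right to 19.
        19 is a leaf — visit 19.
      Visit 28.
    Visit 17.
  At 21: go right to 39.
    At 39: go left to 32.
      At 32: go left to 5.
        5 is a leaf — visit 5.
      At 32: no right child.
      Visit 32.
    At 39: go right to 10.
      10 is a leaf — visit 10.
    Visit 39.
  Visit 21.
Visit 7.
Full post-order sequence: 36, 14, 13, 16, 19, 28, 17, 5, 32, 10, 39, 21, 7.

14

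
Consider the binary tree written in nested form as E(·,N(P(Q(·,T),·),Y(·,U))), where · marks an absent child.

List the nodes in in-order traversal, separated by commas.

In-order visits the left subtree, then the node, then the right subtree.
At E: no left child.
Visit E.
At E: go right to N.
  At N: go left to P.
    At P: go left to Q.
      At Q: no left child.
      Visit Q.
      At Q: go right to T.
        T is a leaf — visit T.
    Visit P.
    At P: no right child.
  Visit N.
  At N: go right to Y.
    At Y: no left child.
    Visit Y.
    At Y: go right to U.
      U is a leaf — visit U.

E, Q, T, P, N, Y, U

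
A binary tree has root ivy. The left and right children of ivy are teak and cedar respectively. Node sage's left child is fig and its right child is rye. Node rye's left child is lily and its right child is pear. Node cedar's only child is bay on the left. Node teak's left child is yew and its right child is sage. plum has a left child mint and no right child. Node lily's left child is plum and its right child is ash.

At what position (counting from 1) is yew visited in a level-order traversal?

Level-order visits nodes level by level from the root, left to right within each level.
Level 0: ivy
Level 1: teak, cedar
Level 2: yew, sage, bay
Level 3: fig, rye
Level 4: lily, pear
Level 5: plum, ash
Level 6: mint
Full level-order sequence: ivy, teak, cedar, yew, sage, bay, fig, rye, lily, pear, plum, ash, mint.

4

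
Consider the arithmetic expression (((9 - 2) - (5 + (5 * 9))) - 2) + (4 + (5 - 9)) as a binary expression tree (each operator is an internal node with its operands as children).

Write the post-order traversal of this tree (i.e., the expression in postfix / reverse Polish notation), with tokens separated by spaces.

Post-order on an expression tree gives postfix notation: for each operator, emit left operand, right operand, then the operator.

9 2 - 5 5 9 * + - 2 - 4 5 9 - + +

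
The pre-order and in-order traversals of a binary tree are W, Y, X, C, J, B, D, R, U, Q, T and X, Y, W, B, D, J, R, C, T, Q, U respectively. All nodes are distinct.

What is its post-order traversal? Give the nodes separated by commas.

The first element of pre-order is the root; it splits in-order into left and right subtrees.
Root W: left subtree has 2 nodes {X, Y}, right has 8 {B, D, J, R, C, T, Q, U}.
  Root Y: left subtree has 1 node {X}, right has 0 { }.
  Root C: left subtree has 4 nodes {B, D, J, R}, right has 3 {T, Q, U}.
    Root J: left subtree has 2 nodes {B, D}, right has 1 {R}.
      Root B: left subtree has 0 nodes { }, right has 1 {D}.
    Root U: left subtree has 2 nodes {T, Q}, right has 0 { }.
      Root Q: left subtree has 1 node {T}, right has 0 { }.

X, Y, D, B, R, J, T, Q, U, C, W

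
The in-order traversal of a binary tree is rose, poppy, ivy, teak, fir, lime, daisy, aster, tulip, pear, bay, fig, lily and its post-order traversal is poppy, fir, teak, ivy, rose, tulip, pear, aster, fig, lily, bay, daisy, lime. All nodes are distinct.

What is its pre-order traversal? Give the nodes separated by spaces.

lime rose ivy poppy teak fir daisy bay aster pear tulip lily fig

The last element of post-order is the root; it splits in-order into left and right subtrees.
Root lime: left subtree has 5 nodes {rose, poppy, ivy, teak, fir}, right has 7 {daisy, aster, tulip, pear, bay, fig, lily}.
  Root rose: left subtree has 0 nodes { }, right has 4 {poppy, ivy, teak, fir}.
    Root ivy: left subtree has 1 node {poppy}, right has 2 {teak, fir}.
      Root teak: left subtree has 0 nodes { }, right has 1 {fir}.
  Root daisy: left subtree has 0 nodes { }, right has 6 {aster, tulip, pear, bay, fig, lily}.
    Root bay: left subtree has 3 nodes {aster, tulip, pear}, right has 2 {fig, lily}.
      Root aster: left subtree has 0 nodes { }, right has 2 {tulip, pear}.
        Root pear: left subtree has 1 node {tulip}, right has 0 { }.
      Root lily: left subtree has 1 node {fig}, right has 0 { }.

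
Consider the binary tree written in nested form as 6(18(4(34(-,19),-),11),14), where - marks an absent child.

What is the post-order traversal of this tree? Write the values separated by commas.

Post-order visits the left subtree, then the right subtree, then the node.
At 6: go left to 18.
  At 18: go left to 4.
    At 4: go left to 34.
      At 34: no left child.
      At 34: go right to 19.
        19 is a leaf — visit 19.
      Visit 34.
    At 4: no right child.
    Visit 4.
  At 18: go right to 11.
    11 is a leaf — visit 11.
  Visit 18.
At 6: go right to 14.
  14 is a leaf — visit 14.
Visit 6.

19, 34, 4, 11, 18, 14, 6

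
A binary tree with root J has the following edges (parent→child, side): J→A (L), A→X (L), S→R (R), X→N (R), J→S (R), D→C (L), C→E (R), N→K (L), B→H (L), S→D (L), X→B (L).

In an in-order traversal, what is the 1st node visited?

H

In-order visits the left subtree, then the node, then the right subtree.
At J: go left to A.
  At A: go left to X.
    At X: go left to B.
      At B: go left to H.
        H is a leaf — visit H.
      Visit B.
      At B: no right child.
    Visit X.
    At X: go right to N.
      At N: go left to K.
        K is a leaf — visit K.
      Visit N.
      At N: no right child.
  Visit A.
  At A: no right child.
Visit J.
At J: go right to S.
  At S: go left to D.
    At D: go left to C.
      At C: no left child.
      Visit C.
      At C: go right to E.
        E is a leaf — visit E.
    Visit D.
    At D: no right child.
  Visit S.
  At S: go right to R.
    R is a leaf — visit R.
Full in-order sequence: H, B, X, K, N, A, J, C, E, D, S, R.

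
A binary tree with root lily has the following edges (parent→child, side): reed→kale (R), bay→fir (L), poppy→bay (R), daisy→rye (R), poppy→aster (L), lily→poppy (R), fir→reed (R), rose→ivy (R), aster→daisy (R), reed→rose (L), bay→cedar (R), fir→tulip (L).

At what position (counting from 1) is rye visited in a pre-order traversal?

5

Pre-order visits the node, then its left subtree, then its right subtree.
Visit lily.
At lily: no left child.
At lily: go right to poppy.
  Visit poppy.
  At poppy: go left to aster.
    Visit aster.
    At aster: no left child.
    At aster: go right to daisy.
      Visit daisy.
      At daisy: no left child.
      At daisy: go right to rye.
        rye is a leaf — visit rye.
  At poppy: go right to bay.
    Visit bay.
    At bay: go left to fir.
      Visit fir.
      At fir: go left to tulip.
        tulip is a leaf — visit tulip.
      At fir: go right to reed.
        Visit reed.
        At reed: go left to rose.
          Visit rose.
          At rose: no left child.
          At rose: go right to ivy.
            ivy is a leaf — visit ivy.
        At reed: go right to kale.
          kale is a leaf — visit kale.
    At bay: go right to cedar.
      cedar is a leaf — visit cedar.
Full pre-order sequence: lily, poppy, aster, daisy, rye, bay, fir, tulip, reed, rose, ivy, kale, cedar.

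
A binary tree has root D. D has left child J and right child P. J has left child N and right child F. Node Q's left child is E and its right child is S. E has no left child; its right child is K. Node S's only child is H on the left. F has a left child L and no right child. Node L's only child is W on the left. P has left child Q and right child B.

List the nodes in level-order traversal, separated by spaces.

Level-order visits nodes level by level from the root, left to right within each level.
Level 0: D
Level 1: J, P
Level 2: N, F, Q, B
Level 3: L, E, S
Level 4: W, K, H

D J P N F Q B L E S W K H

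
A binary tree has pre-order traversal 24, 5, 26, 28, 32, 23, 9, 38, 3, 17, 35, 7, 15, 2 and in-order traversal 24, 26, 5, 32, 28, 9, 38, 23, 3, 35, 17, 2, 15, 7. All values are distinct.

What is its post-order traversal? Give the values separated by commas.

26, 32, 38, 9, 35, 2, 15, 7, 17, 3, 23, 28, 5, 24

The first element of pre-order is the root; it splits in-order into left and right subtrees.
Root 24: left subtree has 0 nodes { }, right has 13 {26, 5, 32, 28, 9, 38, 23, 3, 35, 17, 2, 15, 7}.
  Root 5: left subtree has 1 node {26}, right has 11 {32, 28, 9, 38, 23, 3, 35, 17, 2, 15, 7}.
    Root 28: left subtree has 1 node {32}, right has 9 {9, 38, 23, 3, 35, 17, 2, 15, 7}.
      Root 23: left subtree has 2 nodes {9, 38}, right has 6 {3, 35, 17, 2, 15, 7}.
        Root 9: left subtree has 0 nodes { }, right has 1 {38}.
        Root 3: left subtree has 0 nodes { }, right has 5 {35, 17, 2, 15, 7}.
          Root 17: left subtree has 1 node {35}, right has 3 {2, 15, 7}.
            Root 7: left subtree has 2 nodes {2, 15}, right has 0 { }.
              Root 15: left subtree has 1 node {2}, right has 0 { }.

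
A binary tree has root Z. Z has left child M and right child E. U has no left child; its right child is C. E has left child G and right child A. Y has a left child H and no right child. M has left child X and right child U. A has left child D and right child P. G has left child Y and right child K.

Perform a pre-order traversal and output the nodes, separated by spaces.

Z M X U C E G Y H K A D P

Pre-order visits the node, then its left subtree, then its right subtree.
Visit Z.
At Z: go left to M.
  Visit M.
  At M: go left to X.
    X is a leaf — visit X.
  At M: go right to U.
    Visit U.
    At U: no left child.
    At U: go right to C.
      C is a leaf — visit C.
At Z: go right to E.
  Visit E.
  At E: go left to G.
    Visit G.
    At G: go left to Y.
      Visit Y.
      At Y: go left to H.
        H is a leaf — visit H.
      At Y: no right child.
    At G: go right to K.
      K is a leaf — visit K.
  At E: go right to A.
    Visit A.
    At A: go left to D.
      D is a leaf — visit D.
    At A: go right to P.
      P is a leaf — visit P.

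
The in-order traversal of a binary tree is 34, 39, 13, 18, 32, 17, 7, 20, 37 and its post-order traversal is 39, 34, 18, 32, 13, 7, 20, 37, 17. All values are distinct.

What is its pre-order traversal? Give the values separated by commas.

17, 13, 34, 39, 32, 18, 37, 20, 7

The last element of post-order is the root; it splits in-order into left and right subtrees.
Root 17: left subtree has 5 nodes {34, 39, 13, 18, 32}, right has 3 {7, 20, 37}.
  Root 13: left subtree has 2 nodes {34, 39}, right has 2 {18, 32}.
    Root 34: left subtree has 0 nodes { }, right has 1 {39}.
    Root 32: left subtree has 1 node {18}, right has 0 { }.
  Root 37: left subtree has 2 nodes {7, 20}, right has 0 { }.
    Root 20: left subtree has 1 node {7}, right has 0 { }.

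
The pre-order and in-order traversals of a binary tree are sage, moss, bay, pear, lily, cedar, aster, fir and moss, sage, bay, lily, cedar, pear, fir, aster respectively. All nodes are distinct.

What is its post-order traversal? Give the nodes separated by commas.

moss, cedar, lily, fir, aster, pear, bay, sage

The first element of pre-order is the root; it splits in-order into left and right subtrees.
Root sage: left subtree has 1 node {moss}, right has 6 {bay, lily, cedar, pear, fir, aster}.
  Root bay: left subtree has 0 nodes { }, right has 5 {lily, cedar, pear, fir, aster}.
    Root pear: left subtree has 2 nodes {lily, cedar}, right has 2 {fir, aster}.
      Root lily: left subtree has 0 nodes { }, right has 1 {cedar}.
      Root aster: left subtree has 1 node {fir}, right has 0 { }.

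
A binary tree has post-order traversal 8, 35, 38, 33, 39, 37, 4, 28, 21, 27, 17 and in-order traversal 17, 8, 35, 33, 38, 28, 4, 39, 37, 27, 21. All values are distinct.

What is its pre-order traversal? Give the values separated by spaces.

The last element of post-order is the root; it splits in-order into left and right subtrees.
Root 17: left subtree has 0 nodes { }, right has 10 {8, 35, 33, 38, 28, 4, 39, 37, 27, 21}.
  Root 27: left subtree has 8 nodes {8, 35, 33, 38, 28, 4, 39, 37}, right has 1 {21}.
    Root 28: left subtree has 4 nodes {8, 35, 33, 38}, right has 3 {4, 39, 37}.
      Root 33: left subtree has 2 nodes {8, 35}, right has 1 {38}.
        Root 35: left subtree has 1 node {8}, right has 0 { }.
      Root 4: left subtree has 0 nodes { }, right has 2 {39, 37}.
        Root 37: left subtree has 1 node {39}, right has 0 { }.

17 27 28 33 35 8 38 4 37 39 21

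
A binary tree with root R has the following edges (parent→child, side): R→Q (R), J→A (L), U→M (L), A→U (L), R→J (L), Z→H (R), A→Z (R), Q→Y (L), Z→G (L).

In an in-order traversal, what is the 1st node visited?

In-order visits the left subtree, then the node, then the right subtree.
At R: go left to J.
  At J: go left to A.
    At A: go left to U.
      At U: go left to M.
        M is a leaf — visit M.
      Visit U.
      At U: no right child.
    Visit A.
    At A: go right to Z.
      At Z: go left to G.
        G is a leaf — visit G.
      Visit Z.
      At Z: go right to H.
        H is a leaf — visit H.
  Visit J.
  At J: no right child.
Visit R.
At R: go right to Q.
  At Q: go left to Y.
    Y is a leaf — visit Y.
  Visit Q.
  At Q: no right child.
Full in-order sequence: M, U, A, G, Z, H, J, R, Y, Q.

M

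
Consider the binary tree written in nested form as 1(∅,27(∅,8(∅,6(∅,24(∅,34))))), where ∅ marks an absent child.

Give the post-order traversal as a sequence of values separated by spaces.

34 24 6 8 27 1

Post-order visits the left subtree, then the right subtree, then the node.
At 1: no left child.
At 1: go right to 27.
  At 27: no left child.
  At 27: go right to 8.
    At 8: no left child.
    At 8: go right to 6.
      At 6: no left child.
      At 6: go right to 24.
        At 24: no left child.
        At 24: go right to 34.
          34 is a leaf — visit 34.
        Visit 24.
      Visit 6.
    Visit 8.
  Visit 27.
Visit 1.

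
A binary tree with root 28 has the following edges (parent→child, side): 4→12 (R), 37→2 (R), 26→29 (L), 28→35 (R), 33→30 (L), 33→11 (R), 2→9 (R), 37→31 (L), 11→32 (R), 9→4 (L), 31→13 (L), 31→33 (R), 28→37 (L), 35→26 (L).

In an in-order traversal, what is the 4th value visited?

33

In-order visits the left subtree, then the node, then the right subtree.
At 28: go left to 37.
  At 37: go left to 31.
    At 31: go left to 13.
      13 is a leaf — visit 13.
    Visit 31.
    At 31: go right to 33.
      At 33: go left to 30.
        30 is a leaf — visit 30.
      Visit 33.
      At 33: go right to 11.
        At 11: no left child.
        Visit 11.
        At 11: go right to 32.
          32 is a leaf — visit 32.
  Visit 37.
  At 37: go right to 2.
    At 2: no left child.
    Visit 2.
    At 2: go right to 9.
      At 9: go left to 4.
        At 4: no left child.
        Visit 4.
        At 4: go right to 12.
          12 is a leaf — visit 12.
      Visit 9.
      At 9: no right child.
Visit 28.
At 28: go right to 35.
  At 35: go left to 26.
    At 26: go left to 29.
      29 is a leaf — visit 29.
    Visit 26.
    At 26: no right child.
  Visit 35.
  At 35: no right child.
Full in-order sequence: 13, 31, 30, 33, 11, 32, 37, 2, 4, 12, 9, 28, 29, 26, 35.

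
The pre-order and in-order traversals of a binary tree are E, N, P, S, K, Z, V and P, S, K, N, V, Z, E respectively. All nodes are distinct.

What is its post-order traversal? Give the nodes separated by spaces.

K S P V Z N E

The first element of pre-order is the root; it splits in-order into left and right subtrees.
Root E: left subtree has 6 nodes {P, S, K, N, V, Z}, right has 0 { }.
  Root N: left subtree has 3 nodes {P, S, K}, right has 2 {V, Z}.
    Root P: left subtree has 0 nodes { }, right has 2 {S, K}.
      Root S: left subtree has 0 nodes { }, right has 1 {K}.
    Root Z: left subtree has 1 node {V}, right has 0 { }.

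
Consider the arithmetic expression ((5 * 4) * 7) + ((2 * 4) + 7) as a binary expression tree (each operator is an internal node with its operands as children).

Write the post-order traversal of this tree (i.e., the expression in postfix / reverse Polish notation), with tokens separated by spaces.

Post-order on an expression tree gives postfix notation: for each operator, emit left operand, right operand, then the operator.

5 4 * 7 * 2 4 * 7 + +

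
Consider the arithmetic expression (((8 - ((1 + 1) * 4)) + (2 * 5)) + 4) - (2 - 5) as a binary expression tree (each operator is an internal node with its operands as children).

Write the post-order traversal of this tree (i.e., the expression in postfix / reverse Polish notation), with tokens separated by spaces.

8 1 1 + 4 * - 2 5 * + 4 + 2 5 - -

Post-order on an expression tree gives postfix notation: for each operator, emit left operand, right operand, then the operator.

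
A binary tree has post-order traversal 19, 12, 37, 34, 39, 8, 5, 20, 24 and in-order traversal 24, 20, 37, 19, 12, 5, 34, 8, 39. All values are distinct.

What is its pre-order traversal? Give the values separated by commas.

The last element of post-order is the root; it splits in-order into left and right subtrees.
Root 24: left subtree has 0 nodes { }, right has 8 {20, 37, 19, 12, 5, 34, 8, 39}.
  Root 20: left subtree has 0 nodes { }, right has 7 {37, 19, 12, 5, 34, 8, 39}.
    Root 5: left subtree has 3 nodes {37, 19, 12}, right has 3 {34, 8, 39}.
      Root 37: left subtree has 0 nodes { }, right has 2 {19, 12}.
        Root 12: left subtree has 1 node {19}, right has 0 { }.
      Root 8: left subtree has 1 node {34}, right has 1 {39}.

24, 20, 5, 37, 12, 19, 8, 34, 39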